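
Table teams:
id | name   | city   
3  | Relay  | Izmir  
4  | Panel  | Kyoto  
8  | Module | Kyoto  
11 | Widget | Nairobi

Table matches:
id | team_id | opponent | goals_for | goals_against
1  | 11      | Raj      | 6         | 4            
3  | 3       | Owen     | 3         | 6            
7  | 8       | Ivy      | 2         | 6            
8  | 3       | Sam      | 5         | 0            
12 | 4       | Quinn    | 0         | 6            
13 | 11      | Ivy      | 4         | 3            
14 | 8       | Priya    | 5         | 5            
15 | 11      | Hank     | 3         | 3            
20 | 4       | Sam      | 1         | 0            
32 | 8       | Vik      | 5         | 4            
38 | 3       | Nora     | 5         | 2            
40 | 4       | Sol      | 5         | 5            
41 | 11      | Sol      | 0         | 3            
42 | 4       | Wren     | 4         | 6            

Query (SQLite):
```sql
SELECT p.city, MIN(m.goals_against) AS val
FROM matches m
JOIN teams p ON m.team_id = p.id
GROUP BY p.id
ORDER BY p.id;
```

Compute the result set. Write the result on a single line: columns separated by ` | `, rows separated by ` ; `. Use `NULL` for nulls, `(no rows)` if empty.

Izmir | 0 ; Kyoto | 0 ; Kyoto | 4 ; Nairobi | 3

Join each matches row to its teams via team_id.
Group joined rows by teams.id; compute MIN(m.goals_against) per group.
  3: ids {3, 8, 38} → MIN(m.goals_against)=0
  4: ids {12, 20, 40, 42} → MIN(m.goals_against)=0
  8: ids {7, 14, 32} → MIN(m.goals_against)=4
  11: ids {1, 13, 15, 41} → MIN(m.goals_against)=3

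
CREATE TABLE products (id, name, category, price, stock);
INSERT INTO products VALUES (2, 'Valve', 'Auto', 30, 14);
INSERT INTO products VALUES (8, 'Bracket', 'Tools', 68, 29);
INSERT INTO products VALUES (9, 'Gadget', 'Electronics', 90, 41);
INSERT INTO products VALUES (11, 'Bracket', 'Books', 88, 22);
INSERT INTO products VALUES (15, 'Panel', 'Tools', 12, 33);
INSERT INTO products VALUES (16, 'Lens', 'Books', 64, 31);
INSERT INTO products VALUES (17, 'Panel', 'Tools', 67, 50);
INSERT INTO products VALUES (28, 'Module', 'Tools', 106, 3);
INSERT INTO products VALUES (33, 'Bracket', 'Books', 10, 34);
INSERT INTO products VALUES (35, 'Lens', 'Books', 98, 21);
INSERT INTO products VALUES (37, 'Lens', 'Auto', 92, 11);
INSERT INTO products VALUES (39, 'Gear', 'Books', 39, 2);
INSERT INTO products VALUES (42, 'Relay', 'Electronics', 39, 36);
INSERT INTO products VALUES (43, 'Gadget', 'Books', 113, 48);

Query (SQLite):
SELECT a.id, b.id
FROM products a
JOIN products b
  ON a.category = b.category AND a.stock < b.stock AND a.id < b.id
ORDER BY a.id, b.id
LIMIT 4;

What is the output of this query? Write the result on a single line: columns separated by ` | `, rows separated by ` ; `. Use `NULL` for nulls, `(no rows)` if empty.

8 | 15 ; 8 | 17 ; 11 | 16 ; 11 | 33

Pairs (a,b) with same category, a.stock < b.stock, a.id < b.id.
category groups: Auto:{2,37} Books:{11,16,33,35,39,43} Electronics:{9,42} Tools:{8,15,17,28}
Ordered by (a.id, b.id); first 4.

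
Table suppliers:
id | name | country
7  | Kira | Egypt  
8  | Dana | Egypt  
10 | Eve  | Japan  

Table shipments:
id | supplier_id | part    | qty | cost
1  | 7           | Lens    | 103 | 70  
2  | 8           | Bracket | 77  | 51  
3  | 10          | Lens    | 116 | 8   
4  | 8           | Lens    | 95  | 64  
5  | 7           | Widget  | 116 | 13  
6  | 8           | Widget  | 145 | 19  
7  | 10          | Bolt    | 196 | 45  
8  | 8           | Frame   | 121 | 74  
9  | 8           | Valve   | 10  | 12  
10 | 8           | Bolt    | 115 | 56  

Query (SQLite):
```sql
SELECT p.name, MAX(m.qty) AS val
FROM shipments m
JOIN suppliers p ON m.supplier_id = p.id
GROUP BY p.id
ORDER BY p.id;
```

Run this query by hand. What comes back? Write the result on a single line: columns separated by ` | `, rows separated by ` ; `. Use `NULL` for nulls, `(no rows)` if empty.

Kira | 116 ; Dana | 145 ; Eve | 196

Join each shipments row to its suppliers via supplier_id.
Group joined rows by suppliers.id; compute MAX(m.qty) per group.
  7: ids {1, 5} → MAX(m.qty)=116
  8: ids {2, 4, 6, 8, 9, 10} → MAX(m.qty)=145
  10: ids {3, 7} → MAX(m.qty)=196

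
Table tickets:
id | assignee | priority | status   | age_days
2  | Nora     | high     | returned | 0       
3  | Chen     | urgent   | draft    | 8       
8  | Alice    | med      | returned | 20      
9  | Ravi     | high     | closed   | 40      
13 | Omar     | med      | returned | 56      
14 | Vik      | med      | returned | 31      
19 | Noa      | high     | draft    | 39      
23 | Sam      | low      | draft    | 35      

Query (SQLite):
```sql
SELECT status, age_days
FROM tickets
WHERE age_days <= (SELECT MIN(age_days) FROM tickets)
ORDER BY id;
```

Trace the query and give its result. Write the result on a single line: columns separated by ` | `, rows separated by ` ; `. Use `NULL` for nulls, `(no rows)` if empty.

Scalar subquery: MIN(age_days) over all tickets rows = 0.
Keep rows where age_days <= that value.

returned | 0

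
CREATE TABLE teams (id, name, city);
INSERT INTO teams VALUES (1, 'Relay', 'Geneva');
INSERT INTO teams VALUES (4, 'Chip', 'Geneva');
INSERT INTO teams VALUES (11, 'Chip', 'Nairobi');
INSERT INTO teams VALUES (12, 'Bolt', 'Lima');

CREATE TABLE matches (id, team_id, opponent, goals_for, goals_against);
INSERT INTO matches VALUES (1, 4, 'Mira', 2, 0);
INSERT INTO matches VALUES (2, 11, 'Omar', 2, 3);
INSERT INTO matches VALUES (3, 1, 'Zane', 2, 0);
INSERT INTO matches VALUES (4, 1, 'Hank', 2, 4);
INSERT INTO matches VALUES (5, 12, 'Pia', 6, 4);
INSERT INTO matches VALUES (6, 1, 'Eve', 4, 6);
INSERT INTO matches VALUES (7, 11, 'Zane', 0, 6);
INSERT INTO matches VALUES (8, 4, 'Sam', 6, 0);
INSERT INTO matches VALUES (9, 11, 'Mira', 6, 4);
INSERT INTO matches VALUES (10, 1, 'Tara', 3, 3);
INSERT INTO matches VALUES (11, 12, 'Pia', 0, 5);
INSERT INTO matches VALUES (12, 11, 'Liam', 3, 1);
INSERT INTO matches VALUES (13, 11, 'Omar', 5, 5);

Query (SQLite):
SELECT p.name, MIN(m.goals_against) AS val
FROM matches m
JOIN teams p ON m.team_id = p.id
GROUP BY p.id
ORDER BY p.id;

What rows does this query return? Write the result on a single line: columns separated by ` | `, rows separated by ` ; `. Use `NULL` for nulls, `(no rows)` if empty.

Relay | 0 ; Chip | 0 ; Chip | 1 ; Bolt | 4

Join each matches row to its teams via team_id.
Group joined rows by teams.id; compute MIN(m.goals_against) per group.
  1: ids {3, 4, 6, 10} → MIN(m.goals_against)=0
  4: ids {1, 8} → MIN(m.goals_against)=0
  11: ids {2, 7, 9, 12, 13} → MIN(m.goals_against)=1
  12: ids {5, 11} → MIN(m.goals_against)=4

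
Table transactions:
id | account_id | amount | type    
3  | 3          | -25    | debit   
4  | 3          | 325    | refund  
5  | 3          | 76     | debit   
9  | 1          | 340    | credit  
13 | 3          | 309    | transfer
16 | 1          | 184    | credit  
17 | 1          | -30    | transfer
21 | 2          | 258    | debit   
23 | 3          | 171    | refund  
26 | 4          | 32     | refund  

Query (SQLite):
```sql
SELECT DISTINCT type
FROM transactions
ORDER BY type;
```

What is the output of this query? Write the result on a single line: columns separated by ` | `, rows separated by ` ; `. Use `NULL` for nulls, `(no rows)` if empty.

Collect distinct type values from transactions.

credit ; debit ; refund ; transfer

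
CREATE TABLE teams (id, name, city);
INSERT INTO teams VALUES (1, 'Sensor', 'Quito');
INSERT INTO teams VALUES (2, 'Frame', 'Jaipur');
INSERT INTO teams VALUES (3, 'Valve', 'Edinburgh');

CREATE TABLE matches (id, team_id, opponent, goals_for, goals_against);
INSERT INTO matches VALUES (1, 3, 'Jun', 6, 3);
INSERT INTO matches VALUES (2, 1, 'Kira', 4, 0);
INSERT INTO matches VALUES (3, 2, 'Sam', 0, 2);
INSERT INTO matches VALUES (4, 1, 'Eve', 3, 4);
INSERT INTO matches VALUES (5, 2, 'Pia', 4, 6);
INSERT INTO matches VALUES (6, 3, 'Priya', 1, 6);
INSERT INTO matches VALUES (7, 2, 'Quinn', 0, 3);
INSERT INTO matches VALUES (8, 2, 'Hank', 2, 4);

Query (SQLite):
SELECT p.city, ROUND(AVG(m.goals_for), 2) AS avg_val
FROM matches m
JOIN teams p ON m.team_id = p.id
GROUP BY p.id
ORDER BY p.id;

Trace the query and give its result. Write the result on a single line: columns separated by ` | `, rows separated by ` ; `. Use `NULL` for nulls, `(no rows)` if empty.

Quito | 3.5 ; Jaipur | 1.5 ; Edinburgh | 3.5

Join each matches row to its teams via team_id.
Group joined rows by teams.id; compute ROUND(AVG(m.goals_for), 2) per group.
  1: ids {2, 4} → ROUND(AVG(m.goals_for), 2)=3.5
  2: ids {3, 5, 7, 8} → ROUND(AVG(m.goals_for), 2)=1.5
  3: ids {1, 6} → ROUND(AVG(m.goals_for), 2)=3.5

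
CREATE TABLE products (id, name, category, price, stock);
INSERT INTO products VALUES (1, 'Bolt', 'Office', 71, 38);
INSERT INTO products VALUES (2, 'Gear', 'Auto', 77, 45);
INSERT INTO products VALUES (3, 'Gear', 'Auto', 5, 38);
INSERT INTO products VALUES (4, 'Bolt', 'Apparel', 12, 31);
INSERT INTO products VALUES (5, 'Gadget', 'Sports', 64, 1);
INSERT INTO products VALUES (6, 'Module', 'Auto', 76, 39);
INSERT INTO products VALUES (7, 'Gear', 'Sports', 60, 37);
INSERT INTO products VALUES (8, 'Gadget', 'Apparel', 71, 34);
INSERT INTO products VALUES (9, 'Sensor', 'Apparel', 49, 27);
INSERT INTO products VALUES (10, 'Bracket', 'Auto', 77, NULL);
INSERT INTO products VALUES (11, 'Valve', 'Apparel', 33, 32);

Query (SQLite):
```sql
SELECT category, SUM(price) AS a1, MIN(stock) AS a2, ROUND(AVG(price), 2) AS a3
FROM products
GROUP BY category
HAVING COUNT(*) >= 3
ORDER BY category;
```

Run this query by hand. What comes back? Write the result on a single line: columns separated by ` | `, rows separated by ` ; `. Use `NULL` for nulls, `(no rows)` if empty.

Apparel | 165 | 27 | 41.25 ; Auto | 235 | 38 | 58.75

Group products by category.
Per group compute: SUM(price), MIN(stock), ROUND(AVG(price), 2).
HAVING: drop groups with fewer than 3 rows.
  Apparel: ids {4, 8, 9, 11} → SUM(price)=165, MIN(stock)=27, ROUND(AVG(price), 2)=41.25
  Auto: ids {2, 3, 6, 10} → SUM(price)=235, MIN(stock)=38, ROUND(AVG(price), 2)=58.75
  Office: ids {1} → SUM(price)=71, MIN(stock)=38, ROUND(AVG(price), 2)=71
  Sports: ids {5, 7} → SUM(price)=124, MIN(stock)=1, ROUND(AVG(price), 2)=62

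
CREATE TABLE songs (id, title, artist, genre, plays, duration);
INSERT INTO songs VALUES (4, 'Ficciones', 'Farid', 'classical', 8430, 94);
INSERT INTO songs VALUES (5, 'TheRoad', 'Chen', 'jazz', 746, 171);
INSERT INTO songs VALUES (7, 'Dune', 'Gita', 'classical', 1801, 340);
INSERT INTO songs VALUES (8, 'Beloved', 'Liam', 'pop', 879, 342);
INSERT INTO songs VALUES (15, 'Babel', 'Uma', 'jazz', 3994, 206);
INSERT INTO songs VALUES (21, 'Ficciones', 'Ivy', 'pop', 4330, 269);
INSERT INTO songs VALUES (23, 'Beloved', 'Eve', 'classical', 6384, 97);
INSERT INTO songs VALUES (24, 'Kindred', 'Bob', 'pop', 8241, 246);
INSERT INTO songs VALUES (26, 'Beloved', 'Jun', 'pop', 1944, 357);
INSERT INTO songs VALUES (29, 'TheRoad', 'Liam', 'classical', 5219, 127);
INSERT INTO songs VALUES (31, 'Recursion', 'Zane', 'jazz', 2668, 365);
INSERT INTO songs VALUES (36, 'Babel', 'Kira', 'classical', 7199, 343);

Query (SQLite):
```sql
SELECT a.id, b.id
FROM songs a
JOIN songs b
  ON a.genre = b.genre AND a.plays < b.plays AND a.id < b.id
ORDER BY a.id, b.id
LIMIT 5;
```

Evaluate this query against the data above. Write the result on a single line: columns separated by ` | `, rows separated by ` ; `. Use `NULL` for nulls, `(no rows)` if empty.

Pairs (a,b) with same genre, a.plays < b.plays, a.id < b.id.
genre groups: classical:{4,7,23,29,36} jazz:{5,15,31} pop:{8,21,24,26}
Ordered by (a.id, b.id); first 5.

5 | 15 ; 5 | 31 ; 7 | 23 ; 7 | 29 ; 7 | 36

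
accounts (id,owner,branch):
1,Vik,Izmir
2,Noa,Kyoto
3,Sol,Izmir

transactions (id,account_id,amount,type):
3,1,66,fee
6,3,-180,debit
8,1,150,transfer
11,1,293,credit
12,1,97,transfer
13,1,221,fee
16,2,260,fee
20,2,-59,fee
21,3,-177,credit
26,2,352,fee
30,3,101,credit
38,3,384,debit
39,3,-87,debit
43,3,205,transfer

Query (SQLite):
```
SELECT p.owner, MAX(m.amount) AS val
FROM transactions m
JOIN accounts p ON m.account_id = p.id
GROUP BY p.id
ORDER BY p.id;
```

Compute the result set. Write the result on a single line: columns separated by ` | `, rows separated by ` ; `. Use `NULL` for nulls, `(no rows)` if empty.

Vik | 293 ; Noa | 352 ; Sol | 384

Join each transactions row to its accounts via account_id.
Group joined rows by accounts.id; compute MAX(m.amount) per group.
  1: ids {3, 8, 11, 12, 13} → MAX(m.amount)=293
  2: ids {16, 20, 26} → MAX(m.amount)=352
  3: ids {6, 21, 30, 38, 39, 43} → MAX(m.amount)=384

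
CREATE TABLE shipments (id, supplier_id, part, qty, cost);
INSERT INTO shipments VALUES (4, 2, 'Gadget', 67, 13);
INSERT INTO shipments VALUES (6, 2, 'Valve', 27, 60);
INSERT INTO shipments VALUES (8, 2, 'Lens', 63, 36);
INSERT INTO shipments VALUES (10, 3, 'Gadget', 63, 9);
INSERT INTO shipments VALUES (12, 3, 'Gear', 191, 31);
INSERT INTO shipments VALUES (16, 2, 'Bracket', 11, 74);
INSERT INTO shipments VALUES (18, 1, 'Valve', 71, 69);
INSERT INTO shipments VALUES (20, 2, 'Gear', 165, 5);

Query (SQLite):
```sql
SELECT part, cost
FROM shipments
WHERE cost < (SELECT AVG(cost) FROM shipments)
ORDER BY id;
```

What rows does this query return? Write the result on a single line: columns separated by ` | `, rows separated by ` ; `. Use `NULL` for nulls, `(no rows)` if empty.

Scalar subquery: AVG(cost) over all shipments rows = 37.125.
Keep rows where cost < that value.

Gadget | 13 ; Lens | 36 ; Gadget | 9 ; Gear | 31 ; Gear | 5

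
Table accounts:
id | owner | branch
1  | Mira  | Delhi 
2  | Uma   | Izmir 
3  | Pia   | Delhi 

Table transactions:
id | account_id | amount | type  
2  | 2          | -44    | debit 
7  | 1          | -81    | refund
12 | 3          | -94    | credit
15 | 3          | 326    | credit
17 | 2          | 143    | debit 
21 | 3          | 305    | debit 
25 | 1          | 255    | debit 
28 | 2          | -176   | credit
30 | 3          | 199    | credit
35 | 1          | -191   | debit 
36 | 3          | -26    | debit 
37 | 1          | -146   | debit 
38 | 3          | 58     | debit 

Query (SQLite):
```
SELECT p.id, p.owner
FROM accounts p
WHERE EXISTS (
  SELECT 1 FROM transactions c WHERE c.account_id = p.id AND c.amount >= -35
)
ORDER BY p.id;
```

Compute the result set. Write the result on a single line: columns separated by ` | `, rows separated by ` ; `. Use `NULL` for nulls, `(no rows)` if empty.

1 | Mira ; 2 | Uma ; 3 | Pia

For each accounts row, check whether any transactions with matching account_id has amount >= -35.
Keep rows where that is true.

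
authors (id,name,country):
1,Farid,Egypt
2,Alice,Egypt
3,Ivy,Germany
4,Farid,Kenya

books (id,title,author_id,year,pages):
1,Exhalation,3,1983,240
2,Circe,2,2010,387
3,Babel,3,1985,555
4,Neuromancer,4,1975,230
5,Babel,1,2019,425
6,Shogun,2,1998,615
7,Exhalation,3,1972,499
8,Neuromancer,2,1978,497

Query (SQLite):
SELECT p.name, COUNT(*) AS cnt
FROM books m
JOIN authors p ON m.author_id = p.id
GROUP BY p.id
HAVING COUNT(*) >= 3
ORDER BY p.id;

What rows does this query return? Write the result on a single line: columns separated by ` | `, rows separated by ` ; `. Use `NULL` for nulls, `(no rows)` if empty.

Alice | 3 ; Ivy | 3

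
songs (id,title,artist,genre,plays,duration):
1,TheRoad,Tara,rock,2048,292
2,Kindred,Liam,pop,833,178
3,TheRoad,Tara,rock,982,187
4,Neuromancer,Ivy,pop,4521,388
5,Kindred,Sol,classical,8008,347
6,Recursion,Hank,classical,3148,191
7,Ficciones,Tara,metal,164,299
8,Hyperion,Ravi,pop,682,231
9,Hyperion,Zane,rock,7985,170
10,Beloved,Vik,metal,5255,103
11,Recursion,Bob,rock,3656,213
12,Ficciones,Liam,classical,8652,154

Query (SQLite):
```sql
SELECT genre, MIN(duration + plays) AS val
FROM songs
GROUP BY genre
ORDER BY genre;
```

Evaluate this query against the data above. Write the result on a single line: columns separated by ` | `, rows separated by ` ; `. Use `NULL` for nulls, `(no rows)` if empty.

For each row compute duration + plays.
Group by genre; take MIN of the expression per group.
  classical: ids {5, 6, 12} → MIN(duration + plays)=3339
  metal: ids {7, 10} → MIN(duration + plays)=463
  pop: ids {2, 4, 8} → MIN(duration + plays)=913
  rock: ids {1, 3, 9, 11} → MIN(duration + plays)=1169

classical | 3339 ; metal | 463 ; pop | 913 ; rock | 1169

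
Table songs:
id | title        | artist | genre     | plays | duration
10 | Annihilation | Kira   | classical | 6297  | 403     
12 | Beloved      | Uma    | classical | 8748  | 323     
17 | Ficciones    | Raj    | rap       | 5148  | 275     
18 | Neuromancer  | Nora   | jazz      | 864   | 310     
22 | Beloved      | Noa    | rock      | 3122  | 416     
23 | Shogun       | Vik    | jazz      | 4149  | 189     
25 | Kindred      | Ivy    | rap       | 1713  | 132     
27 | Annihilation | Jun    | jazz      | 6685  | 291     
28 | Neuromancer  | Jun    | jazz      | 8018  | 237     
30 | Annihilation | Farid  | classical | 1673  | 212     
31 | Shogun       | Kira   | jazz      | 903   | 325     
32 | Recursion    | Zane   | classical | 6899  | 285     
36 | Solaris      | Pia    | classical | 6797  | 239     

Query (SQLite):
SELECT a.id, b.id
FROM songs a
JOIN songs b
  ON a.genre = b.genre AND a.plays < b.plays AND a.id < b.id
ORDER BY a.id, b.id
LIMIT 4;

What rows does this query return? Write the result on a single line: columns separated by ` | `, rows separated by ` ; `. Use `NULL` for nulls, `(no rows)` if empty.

10 | 12 ; 10 | 32 ; 10 | 36 ; 18 | 23

Pairs (a,b) with same genre, a.plays < b.plays, a.id < b.id.
genre groups: classical:{10,12,30,32,36} jazz:{18,23,27,28,31} rap:{17,25} rock:{22}
Ordered by (a.id, b.id); first 4.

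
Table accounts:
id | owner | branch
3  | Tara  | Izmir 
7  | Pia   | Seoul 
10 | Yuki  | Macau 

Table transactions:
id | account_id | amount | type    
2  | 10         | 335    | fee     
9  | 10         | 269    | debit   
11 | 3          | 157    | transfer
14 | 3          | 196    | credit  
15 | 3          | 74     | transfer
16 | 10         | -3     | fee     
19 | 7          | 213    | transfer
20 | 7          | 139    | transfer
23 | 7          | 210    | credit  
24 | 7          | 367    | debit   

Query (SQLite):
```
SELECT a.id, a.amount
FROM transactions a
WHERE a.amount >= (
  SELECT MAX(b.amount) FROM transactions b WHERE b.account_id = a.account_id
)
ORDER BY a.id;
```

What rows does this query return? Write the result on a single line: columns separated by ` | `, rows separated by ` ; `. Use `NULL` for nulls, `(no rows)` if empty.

2 | 335 ; 14 | 196 ; 24 | 367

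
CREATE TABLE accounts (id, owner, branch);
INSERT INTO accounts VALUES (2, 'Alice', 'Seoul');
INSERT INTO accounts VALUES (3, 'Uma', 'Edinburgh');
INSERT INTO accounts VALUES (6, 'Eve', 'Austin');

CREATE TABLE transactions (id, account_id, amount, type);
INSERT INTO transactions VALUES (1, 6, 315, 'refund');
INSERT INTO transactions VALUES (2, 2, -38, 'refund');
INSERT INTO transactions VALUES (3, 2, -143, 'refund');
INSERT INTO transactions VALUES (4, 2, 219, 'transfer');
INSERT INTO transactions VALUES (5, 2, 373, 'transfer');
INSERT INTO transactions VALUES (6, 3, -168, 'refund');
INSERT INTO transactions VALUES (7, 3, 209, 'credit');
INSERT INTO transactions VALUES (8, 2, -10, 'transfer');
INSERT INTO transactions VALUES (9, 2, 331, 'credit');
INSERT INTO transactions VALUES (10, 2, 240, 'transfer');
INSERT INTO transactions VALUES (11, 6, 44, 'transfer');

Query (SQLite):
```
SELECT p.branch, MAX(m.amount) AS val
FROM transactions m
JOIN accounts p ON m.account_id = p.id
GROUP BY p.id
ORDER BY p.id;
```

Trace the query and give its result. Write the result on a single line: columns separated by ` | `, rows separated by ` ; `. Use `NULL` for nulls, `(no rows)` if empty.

Seoul | 373 ; Edinburgh | 209 ; Austin | 315

Join each transactions row to its accounts via account_id.
Group joined rows by accounts.id; compute MAX(m.amount) per group.
  2: ids {2, 3, 4, 5, 8, 9, 10} → MAX(m.amount)=373
  3: ids {6, 7} → MAX(m.amount)=209
  6: ids {1, 11} → MAX(m.amount)=315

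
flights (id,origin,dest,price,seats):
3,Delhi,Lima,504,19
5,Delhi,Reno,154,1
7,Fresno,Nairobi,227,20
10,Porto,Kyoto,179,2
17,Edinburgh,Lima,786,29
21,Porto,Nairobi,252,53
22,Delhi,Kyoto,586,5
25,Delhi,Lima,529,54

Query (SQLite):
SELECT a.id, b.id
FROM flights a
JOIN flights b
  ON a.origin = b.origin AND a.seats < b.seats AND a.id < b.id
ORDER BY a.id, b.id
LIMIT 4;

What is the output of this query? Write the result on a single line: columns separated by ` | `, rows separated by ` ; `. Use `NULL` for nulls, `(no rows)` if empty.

Pairs (a,b) with same origin, a.seats < b.seats, a.id < b.id.
origin groups: Delhi:{3,5,22,25} Edinburgh:{17} Fresno:{7} Porto:{10,21}
Ordered by (a.id, b.id); first 4.

3 | 25 ; 5 | 22 ; 5 | 25 ; 10 | 21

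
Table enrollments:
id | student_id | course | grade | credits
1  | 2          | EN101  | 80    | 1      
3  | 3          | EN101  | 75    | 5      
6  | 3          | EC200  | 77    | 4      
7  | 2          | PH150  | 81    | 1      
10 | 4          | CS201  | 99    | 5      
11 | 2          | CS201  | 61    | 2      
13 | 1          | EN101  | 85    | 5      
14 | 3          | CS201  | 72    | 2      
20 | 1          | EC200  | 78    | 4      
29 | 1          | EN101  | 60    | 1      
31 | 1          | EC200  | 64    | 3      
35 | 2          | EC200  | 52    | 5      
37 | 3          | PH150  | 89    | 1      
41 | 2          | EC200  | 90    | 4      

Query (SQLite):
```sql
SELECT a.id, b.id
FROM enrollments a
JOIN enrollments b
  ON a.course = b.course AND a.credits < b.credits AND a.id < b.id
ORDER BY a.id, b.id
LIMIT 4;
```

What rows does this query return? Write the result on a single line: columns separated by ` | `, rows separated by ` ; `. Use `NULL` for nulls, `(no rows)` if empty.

Pairs (a,b) with same course, a.credits < b.credits, a.id < b.id.
course groups: CS201:{10,11,14} EC200:{6,20,31,35,41} EN101:{1,3,13,29} PH150:{7,37}
Ordered by (a.id, b.id); first 4.

1 | 3 ; 1 | 13 ; 6 | 35 ; 20 | 35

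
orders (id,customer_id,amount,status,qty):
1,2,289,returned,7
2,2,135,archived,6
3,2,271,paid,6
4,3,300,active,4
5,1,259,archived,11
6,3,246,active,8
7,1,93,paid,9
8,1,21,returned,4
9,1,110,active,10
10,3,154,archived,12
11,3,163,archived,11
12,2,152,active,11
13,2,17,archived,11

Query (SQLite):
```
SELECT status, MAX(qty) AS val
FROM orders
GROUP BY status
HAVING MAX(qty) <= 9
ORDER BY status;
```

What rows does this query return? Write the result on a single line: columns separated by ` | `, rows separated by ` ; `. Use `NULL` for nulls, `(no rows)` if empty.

paid | 9 ; returned | 7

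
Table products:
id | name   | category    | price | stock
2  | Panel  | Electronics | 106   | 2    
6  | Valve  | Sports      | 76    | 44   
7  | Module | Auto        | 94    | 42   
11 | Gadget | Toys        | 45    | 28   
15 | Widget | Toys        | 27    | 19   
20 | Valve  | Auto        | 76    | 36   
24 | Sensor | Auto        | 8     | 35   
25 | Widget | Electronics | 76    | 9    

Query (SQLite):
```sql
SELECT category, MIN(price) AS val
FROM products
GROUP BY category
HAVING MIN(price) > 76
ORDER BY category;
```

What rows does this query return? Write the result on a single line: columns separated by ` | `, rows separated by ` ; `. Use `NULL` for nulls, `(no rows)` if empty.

Partition products by category; compute MIN(price) within each group.
HAVING: keep groups where MIN(price) > 76.
  Auto: ids {7, 20, 24} → MIN(price)=8
  Electronics: ids {2, 25} → MIN(price)=76
  Sports: ids {6} → MIN(price)=76
  Toys: ids {11, 15} → MIN(price)=27

(no rows)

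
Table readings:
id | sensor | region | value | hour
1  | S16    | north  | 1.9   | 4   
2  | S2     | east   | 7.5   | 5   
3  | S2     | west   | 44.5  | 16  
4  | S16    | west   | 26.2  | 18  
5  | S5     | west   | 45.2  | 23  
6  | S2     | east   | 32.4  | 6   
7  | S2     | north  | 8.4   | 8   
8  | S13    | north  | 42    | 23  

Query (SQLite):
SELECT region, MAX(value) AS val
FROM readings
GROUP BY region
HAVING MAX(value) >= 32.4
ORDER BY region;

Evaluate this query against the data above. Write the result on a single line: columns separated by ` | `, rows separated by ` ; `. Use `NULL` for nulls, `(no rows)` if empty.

Partition readings by region; compute MAX(value) within each group.
HAVING: keep groups where MAX(value) >= 32.4.
  east: ids {2, 6} → MAX(value)=32.4
  north: ids {1, 7, 8} → MAX(value)=42
  west: ids {3, 4, 5} → MAX(value)=45.2

east | 32.4 ; north | 42 ; west | 45.2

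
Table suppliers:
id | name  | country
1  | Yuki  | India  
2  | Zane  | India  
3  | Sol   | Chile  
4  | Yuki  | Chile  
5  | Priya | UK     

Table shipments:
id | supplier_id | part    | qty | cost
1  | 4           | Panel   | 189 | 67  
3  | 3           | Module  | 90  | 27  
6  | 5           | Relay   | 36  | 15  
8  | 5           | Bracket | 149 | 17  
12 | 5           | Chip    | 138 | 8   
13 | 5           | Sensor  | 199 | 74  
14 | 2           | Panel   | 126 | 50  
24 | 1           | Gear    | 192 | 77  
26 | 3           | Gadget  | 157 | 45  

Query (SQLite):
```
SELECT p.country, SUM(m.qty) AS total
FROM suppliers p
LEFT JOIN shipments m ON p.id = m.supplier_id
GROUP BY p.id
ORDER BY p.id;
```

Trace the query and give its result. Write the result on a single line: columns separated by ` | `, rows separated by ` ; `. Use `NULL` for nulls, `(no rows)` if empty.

LEFT JOIN keeps every suppliers row; unmatched ones get NULL for shipments columns.
Group by suppliers.id and compute SUM(m.qty). SUM over an all-NULL group is NULL.
  1: ids {24} → SUM(m.qty)=192
  2: ids {14} → SUM(m.qty)=126
  3: ids {3, 26} → SUM(m.qty)=247
  4: ids {1} → SUM(m.qty)=189
  5: ids {6, 8, 12, 13} → SUM(m.qty)=522

India | 192 ; India | 126 ; Chile | 247 ; Chile | 189 ; UK | 522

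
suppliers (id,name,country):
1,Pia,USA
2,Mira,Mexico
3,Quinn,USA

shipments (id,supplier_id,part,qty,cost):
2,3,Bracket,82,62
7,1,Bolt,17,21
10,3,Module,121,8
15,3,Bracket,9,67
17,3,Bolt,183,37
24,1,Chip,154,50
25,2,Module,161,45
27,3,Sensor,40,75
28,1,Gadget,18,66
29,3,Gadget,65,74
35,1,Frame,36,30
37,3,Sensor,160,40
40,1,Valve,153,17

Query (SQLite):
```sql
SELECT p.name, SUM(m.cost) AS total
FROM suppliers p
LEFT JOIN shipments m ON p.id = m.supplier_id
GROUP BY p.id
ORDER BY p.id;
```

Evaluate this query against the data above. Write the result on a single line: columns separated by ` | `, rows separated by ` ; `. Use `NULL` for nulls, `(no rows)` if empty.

Pia | 184 ; Mira | 45 ; Quinn | 363

LEFT JOIN keeps every suppliers row; unmatched ones get NULL for shipments columns.
Group by suppliers.id and compute SUM(m.cost). SUM over an all-NULL group is NULL.
  1: ids {7, 24, 28, 35, 40} → SUM(m.cost)=184
  2: ids {25} → SUM(m.cost)=45
  3: ids {2, 10, 15, 17, 27, 29, 37} → SUM(m.cost)=363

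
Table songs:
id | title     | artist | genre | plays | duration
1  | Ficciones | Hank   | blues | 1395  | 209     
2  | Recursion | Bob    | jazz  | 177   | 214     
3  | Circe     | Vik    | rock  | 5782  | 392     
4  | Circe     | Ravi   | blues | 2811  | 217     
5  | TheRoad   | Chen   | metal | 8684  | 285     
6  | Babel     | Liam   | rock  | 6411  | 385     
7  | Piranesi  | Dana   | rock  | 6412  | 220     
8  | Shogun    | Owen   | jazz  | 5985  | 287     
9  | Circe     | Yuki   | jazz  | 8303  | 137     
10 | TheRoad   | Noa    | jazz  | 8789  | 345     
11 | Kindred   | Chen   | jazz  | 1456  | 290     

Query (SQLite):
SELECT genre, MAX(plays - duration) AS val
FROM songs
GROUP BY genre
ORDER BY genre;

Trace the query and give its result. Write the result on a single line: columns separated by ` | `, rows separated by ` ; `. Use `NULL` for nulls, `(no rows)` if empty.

For each row compute plays - duration.
Group by genre; take MAX of the expression per group.
  blues: ids {1, 4} → MAX(plays - duration)=2594
  jazz: ids {2, 8, 9, 10, 11} → MAX(plays - duration)=8444
  metal: ids {5} → MAX(plays - duration)=8399
  rock: ids {3, 6, 7} → MAX(plays - duration)=6192

blues | 2594 ; jazz | 8444 ; metal | 8399 ; rock | 6192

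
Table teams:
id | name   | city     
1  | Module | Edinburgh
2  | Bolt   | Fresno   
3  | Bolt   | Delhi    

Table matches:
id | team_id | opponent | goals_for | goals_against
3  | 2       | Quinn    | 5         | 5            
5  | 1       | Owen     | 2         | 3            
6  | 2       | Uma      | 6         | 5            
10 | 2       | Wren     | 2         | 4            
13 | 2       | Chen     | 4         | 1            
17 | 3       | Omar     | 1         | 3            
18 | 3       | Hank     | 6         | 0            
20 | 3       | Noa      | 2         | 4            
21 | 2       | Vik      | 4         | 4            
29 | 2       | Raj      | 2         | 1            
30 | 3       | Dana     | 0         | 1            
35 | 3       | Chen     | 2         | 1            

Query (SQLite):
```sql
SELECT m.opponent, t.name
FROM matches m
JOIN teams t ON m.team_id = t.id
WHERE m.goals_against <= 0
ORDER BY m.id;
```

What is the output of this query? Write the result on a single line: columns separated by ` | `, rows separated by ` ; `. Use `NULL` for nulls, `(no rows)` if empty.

Each matches row matches the teams row where team_id = teams.id.
Then keep rows with m.goals_against <= 0.

Hank | Bolt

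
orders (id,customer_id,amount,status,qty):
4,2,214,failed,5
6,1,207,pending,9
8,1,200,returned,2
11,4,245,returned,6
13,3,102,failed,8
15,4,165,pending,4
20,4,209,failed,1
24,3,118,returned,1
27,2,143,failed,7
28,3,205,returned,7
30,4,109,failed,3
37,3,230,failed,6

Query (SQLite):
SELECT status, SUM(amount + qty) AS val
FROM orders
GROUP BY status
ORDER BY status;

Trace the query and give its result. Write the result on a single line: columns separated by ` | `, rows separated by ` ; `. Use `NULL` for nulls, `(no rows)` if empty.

For each row compute amount + qty.
Group by status; take SUM of the expression per group.
  failed: ids {4, 13, 20, 27, 30, 37} → SUM(amount + qty)=1037
  pending: ids {6, 15} → SUM(amount + qty)=385
  returned: ids {8, 11, 24, 28} → SUM(amount + qty)=784

failed | 1037 ; pending | 385 ; returned | 784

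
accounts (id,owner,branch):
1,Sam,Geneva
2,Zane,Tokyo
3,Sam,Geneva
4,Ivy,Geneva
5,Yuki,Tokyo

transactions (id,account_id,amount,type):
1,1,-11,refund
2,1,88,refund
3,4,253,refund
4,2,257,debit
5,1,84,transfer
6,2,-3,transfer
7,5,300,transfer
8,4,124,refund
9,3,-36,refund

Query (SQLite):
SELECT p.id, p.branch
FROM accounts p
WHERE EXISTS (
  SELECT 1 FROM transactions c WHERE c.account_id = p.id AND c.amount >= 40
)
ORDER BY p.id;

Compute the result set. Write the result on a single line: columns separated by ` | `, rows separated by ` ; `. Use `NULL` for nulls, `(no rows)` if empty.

1 | Geneva ; 2 | Tokyo ; 4 | Geneva ; 5 | Tokyo

For each accounts row, check whether any transactions with matching account_id has amount >= 40.
Keep rows where that is true.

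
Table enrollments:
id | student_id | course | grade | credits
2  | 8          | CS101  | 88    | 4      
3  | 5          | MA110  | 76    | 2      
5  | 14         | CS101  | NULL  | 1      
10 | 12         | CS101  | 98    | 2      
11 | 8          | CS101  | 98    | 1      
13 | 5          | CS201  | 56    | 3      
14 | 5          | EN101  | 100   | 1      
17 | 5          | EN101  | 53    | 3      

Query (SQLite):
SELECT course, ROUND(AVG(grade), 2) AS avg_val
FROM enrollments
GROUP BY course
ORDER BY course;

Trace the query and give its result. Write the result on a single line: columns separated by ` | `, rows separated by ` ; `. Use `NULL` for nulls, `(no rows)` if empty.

CS101 | 94.67 ; CS201 | 56 ; EN101 | 76.5 ; MA110 | 76

Partition enrollments by course; compute ROUND(AVG(grade), 2) within each group.
  CS101: ids {2, 5, 10, 11} → ROUND(AVG(grade), 2)=94.67
  CS201: ids {13} → ROUND(AVG(grade), 2)=56
  EN101: ids {14, 17} → ROUND(AVG(grade), 2)=76.5
  MA110: ids {3} → ROUND(AVG(grade), 2)=76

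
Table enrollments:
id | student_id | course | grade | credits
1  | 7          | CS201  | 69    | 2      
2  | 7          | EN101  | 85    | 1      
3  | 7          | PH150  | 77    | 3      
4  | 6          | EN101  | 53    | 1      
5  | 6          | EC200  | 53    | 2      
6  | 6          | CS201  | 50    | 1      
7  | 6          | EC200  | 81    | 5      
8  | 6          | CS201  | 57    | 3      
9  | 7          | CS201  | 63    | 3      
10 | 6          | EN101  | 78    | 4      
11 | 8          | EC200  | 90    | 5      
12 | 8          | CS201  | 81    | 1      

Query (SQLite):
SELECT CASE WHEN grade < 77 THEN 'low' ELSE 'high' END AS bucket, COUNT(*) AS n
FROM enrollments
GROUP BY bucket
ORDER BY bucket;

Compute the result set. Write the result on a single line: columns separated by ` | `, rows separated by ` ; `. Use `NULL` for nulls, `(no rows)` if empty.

Bucket rows by grade < 77 → 'low' else 'high'; count each bucket.

high | 6 ; low | 6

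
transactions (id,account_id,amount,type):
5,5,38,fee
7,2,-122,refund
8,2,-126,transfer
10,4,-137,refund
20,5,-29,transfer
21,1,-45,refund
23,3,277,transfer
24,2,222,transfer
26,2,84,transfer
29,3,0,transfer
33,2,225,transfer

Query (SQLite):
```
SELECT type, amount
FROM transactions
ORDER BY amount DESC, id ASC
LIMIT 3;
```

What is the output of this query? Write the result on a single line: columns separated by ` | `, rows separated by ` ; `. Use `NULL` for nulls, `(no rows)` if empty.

Sort by amount desc, tiebreak id asc: (277, id=23), (225, id=33), (222, id=24), (84, id=26), (38, id=5), (0, id=29) …. Take first 3.

transfer | 277 ; transfer | 225 ; transfer | 222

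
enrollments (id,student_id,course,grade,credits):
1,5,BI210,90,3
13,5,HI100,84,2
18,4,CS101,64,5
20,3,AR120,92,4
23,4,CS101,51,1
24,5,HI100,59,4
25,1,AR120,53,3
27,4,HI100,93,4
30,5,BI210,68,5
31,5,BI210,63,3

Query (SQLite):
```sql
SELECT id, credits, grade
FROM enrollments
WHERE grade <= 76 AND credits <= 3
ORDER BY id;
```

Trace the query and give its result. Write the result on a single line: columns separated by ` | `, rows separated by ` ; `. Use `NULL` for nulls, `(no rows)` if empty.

grade <= 76: ids {18, 23, 24, 25, 30, 31}
credits <= 3: ids {1, 13, 23, 25, 31}
Combine with AND.

23 | 1 | 51 ; 25 | 3 | 53 ; 31 | 3 | 63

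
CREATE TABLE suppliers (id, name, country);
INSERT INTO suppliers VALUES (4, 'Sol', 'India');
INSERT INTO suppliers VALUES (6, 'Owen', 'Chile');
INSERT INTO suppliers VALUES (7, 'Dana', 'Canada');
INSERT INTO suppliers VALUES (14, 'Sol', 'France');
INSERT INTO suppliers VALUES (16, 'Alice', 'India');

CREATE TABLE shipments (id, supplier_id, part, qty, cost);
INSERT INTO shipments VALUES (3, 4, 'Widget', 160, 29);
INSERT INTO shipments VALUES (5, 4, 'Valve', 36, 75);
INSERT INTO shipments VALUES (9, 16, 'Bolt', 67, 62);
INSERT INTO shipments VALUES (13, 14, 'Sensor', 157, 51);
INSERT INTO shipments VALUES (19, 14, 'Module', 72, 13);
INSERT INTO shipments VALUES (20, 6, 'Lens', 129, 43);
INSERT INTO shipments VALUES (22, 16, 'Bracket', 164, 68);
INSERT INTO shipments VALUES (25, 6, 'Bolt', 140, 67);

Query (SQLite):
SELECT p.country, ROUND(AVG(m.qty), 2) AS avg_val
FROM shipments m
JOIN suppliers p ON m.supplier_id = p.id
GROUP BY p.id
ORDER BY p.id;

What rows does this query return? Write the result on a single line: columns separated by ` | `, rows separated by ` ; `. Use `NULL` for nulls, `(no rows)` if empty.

India | 98 ; Chile | 134.5 ; France | 114.5 ; India | 115.5

Join each shipments row to its suppliers via supplier_id.
Group joined rows by suppliers.id; compute ROUND(AVG(m.qty), 2) per group.
  4: ids {3, 5} → ROUND(AVG(m.qty), 2)=98
  6: ids {20, 25} → ROUND(AVG(m.qty), 2)=134.5
  14: ids {13, 19} → ROUND(AVG(m.qty), 2)=114.5
  16: ids {9, 22} → ROUND(AVG(m.qty), 2)=115.5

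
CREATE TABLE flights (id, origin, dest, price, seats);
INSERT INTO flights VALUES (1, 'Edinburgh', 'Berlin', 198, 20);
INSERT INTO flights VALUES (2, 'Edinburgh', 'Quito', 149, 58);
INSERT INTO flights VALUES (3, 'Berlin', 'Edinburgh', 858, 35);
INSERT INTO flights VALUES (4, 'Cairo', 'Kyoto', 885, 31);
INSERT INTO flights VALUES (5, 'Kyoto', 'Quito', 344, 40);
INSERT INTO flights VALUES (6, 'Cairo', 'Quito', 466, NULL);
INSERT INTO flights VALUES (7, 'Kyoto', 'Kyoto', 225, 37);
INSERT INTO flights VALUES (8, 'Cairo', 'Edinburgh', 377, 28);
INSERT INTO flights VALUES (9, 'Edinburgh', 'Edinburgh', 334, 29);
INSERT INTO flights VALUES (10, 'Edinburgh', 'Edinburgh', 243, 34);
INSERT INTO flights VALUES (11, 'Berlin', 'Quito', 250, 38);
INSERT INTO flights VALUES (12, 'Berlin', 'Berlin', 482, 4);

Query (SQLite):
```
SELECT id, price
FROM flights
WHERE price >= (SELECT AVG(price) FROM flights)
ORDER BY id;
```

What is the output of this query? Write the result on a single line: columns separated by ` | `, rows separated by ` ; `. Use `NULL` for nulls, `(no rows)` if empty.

3 | 858 ; 4 | 885 ; 6 | 466 ; 12 | 482

Scalar subquery: AVG(price) over all flights rows = 400.916667 (≈; comparison uses full precision).
Keep rows where price >= that value.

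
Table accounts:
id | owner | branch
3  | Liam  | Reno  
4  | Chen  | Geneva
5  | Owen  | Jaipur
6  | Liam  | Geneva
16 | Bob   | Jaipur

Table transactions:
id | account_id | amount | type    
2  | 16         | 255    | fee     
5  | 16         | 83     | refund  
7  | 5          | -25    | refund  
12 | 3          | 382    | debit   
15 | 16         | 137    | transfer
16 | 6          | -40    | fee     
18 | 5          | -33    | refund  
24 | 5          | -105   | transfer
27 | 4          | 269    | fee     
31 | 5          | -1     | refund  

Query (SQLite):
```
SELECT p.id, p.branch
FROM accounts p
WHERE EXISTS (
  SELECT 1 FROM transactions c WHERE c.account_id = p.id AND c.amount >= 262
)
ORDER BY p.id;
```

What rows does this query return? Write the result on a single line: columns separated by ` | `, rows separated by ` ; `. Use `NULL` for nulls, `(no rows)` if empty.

For each accounts row, check whether any transactions with matching account_id has amount >= 262.
Keep rows where that is true.

3 | Reno ; 4 | Geneva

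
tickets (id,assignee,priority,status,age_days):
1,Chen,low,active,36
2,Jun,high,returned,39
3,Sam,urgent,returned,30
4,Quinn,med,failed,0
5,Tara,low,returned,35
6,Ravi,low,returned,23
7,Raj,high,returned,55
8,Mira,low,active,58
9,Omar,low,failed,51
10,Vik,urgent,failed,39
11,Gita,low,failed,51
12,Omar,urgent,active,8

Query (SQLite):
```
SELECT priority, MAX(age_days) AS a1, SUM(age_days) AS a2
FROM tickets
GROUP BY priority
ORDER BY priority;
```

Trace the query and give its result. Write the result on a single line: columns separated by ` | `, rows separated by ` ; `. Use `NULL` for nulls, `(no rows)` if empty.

Group tickets by priority.
Per group compute: MAX(age_days), SUM(age_days).
  high: ids {2, 7} → MAX(age_days)=55, SUM(age_days)=94
  low: ids {1, 5, 6, 8, 9, 11} → MAX(age_days)=58, SUM(age_days)=254
  med: ids {4} → MAX(age_days)=0, SUM(age_days)=0
  urgent: ids {3, 10, 12} → MAX(age_days)=39, SUM(age_days)=77

high | 55 | 94 ; low | 58 | 254 ; med | 0 | 0 ; urgent | 39 | 77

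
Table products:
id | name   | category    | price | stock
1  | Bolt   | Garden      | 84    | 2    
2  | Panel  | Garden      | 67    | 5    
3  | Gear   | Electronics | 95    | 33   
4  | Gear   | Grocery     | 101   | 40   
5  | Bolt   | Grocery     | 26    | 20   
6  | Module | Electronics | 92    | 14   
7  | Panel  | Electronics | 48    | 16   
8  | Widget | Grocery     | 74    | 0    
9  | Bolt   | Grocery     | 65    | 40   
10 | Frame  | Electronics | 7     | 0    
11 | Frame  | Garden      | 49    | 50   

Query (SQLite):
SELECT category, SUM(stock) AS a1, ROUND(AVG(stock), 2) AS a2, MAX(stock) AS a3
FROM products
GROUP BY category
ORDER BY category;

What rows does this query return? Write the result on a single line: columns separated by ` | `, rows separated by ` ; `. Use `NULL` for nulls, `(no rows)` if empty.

Electronics | 63 | 15.75 | 33 ; Garden | 57 | 19 | 50 ; Grocery | 100 | 25 | 40

Group products by category.
Per group compute: SUM(stock), ROUND(AVG(stock), 2), MAX(stock).
  Electronics: ids {3, 6, 7, 10} → SUM(stock)=63, ROUND(AVG(stock), 2)=15.75, MAX(stock)=33
  Garden: ids {1, 2, 11} → SUM(stock)=57, ROUND(AVG(stock), 2)=19, MAX(stock)=50
  Grocery: ids {4, 5, 8, 9} → SUM(stock)=100, ROUND(AVG(stock), 2)=25, MAX(stock)=40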